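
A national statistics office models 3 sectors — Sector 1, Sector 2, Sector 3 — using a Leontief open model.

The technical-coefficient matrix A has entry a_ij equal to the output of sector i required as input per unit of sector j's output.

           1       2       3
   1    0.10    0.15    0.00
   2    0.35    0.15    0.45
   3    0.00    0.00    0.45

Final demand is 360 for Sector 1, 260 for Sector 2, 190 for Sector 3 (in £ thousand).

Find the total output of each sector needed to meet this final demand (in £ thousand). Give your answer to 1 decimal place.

I − A =
  [   0.90    -0.15     0.00]
  [  -0.35     0.85    -0.45]
  [   0.00     0.00     0.55]
Cofactors of I−A, C_ij = (−1)^(i+j)·(minor ij) (rows/columns in the sector order above):
  C_11 = (0.85)(0.55) − (-0.45)(0.00) = 0.4675
  C_12 = −[(-0.35)(0.55) − (-0.45)(0.00)] = 0.1925
  C_13 = (-0.35)(0.00) − (0.85)(0.00) = 0.0000
  C_21 = −[(-0.15)(0.55) − (0.00)(0.00)] = 0.0825
  C_22 = (0.90)(0.55) − (0.00)(0.00) = 0.4950
  C_23 = −[(0.90)(0.00) − (-0.15)(0.00)] = 0.0000
  C_31 = (-0.15)(-0.45) − (0.00)(0.85) = 0.0675
  C_32 = −[(0.90)(-0.45) − (0.00)(-0.35)] = 0.4050
  C_33 = (0.90)(0.85) − (-0.15)(-0.35) = 0.7125
det(I−A) = Σ_j (I−A)_1j·C_1j = (0.90)(0.4675) + (-0.15)(0.1925) + (0.00)(0.0000) = 0.391875
adj(I−A) = Cᵀ =
  [ 0.4675   0.0825   0.0675]
  [ 0.1925   0.4950   0.4050]
  [ 0.0000   0.0000   0.7125]
(I − A)⁻¹ = adj(I−A) / det(I−A) ≈
  [   1.1930     0.2105     0.1722]
  [   0.4912     1.2632     1.0335]
  [   0.0000     0.0000     1.8182]
x = (I − A)⁻¹ d = adj(I−A)·d / det(I−A), with det(I−A) = 0.391875:
  x_1 = (0.4675·360 + 0.0825·260 + 0.0675·190) / 0.391875 = 202.575 / 0.391875 ≈ 516.9
  x_2 = (0.1925·360 + 0.4950·260 + 0.4050·190) / 0.391875 = 274.95 / 0.391875 ≈ 701.6
  x_3 = (0.0000·360 + 0.0000·260 + 0.7125·190) / 0.391875 = 135.375 / 0.391875 ≈ 345.5

x_1 = 516.9, x_2 = 701.6, x_3 = 345.5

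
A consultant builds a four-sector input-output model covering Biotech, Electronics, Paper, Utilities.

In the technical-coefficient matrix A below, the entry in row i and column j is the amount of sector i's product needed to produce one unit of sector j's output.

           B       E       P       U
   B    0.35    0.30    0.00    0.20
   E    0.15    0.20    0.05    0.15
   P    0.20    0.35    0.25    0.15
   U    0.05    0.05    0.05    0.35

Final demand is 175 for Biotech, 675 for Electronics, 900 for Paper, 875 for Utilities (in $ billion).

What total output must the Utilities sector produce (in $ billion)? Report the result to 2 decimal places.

x_U = 1807.47

I − A =
  [   0.65    -0.30     0.00    -0.20]
  [  -0.15     0.80    -0.05    -0.15]
  [  -0.20    -0.35     0.75    -0.15]
  [  -0.05    -0.05    -0.05     0.65]
Compute the cofactors C_ij = (−1)^(i+j)·(3×3 minor ij) of I−A; the adjugate is their transpose:
adj(I−A) = Cᵀ =
  [ 0.364000   0.155000   0.020500   0.152500]
  [ 0.086000   0.302500   0.027000   0.102500]
  [ 0.146375   0.192500   0.292125   0.156875]
  [ 0.045875   0.050000   0.026125   0.341875]
det(I−A) = Σ_j (I−A)_1j·C_1j = (0.65)(0.364000) + (-0.30)(0.086000) + (0.00)(0.146375) + (-0.20)(0.045875) = 0.201625
(I − A)⁻¹ = adj(I−A) / det(I−A) ≈
  [   1.8053     0.7688     0.1017     0.7564]
  [   0.4265     1.5003     0.1339     0.5084]
  [   0.7260     0.9547     1.4489     0.7781]
  [   0.2275     0.2480     0.1296     1.6956]
x = (I − A)⁻¹ d = adj(I−A)·d / det(I−A), with det(I−A) = 0.201625:
  x_B = (0.364000·175 + 0.155000·675 + 0.020500·900 + 0.152500·875) / 0.201625 = 320.2125 / 0.201625 ≈ 1588.16
  x_E = (0.086000·175 + 0.302500·675 + 0.027000·900 + 0.102500·875) / 0.201625 = 333.225 / 0.201625 ≈ 1652.70
  x_P = (0.146375·175 + 0.192500·675 + 0.292125·900 + 0.156875·875) / 0.201625 = 555.73125 / 0.201625 ≈ 2756.26
  x_U = (0.045875·175 + 0.050000·675 + 0.026125·900 + 0.341875·875) / 0.201625 = 364.43125 / 0.201625 ≈ 1807.47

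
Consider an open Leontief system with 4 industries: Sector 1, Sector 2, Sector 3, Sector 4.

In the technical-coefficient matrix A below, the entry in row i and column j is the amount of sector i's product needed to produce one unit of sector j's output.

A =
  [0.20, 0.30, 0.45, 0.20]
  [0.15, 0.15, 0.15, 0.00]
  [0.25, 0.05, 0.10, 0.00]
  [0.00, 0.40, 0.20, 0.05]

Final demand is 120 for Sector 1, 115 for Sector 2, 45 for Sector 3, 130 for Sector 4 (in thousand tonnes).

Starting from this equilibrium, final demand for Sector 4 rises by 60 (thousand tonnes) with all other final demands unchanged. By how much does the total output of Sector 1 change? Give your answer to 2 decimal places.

Δx_1 = 22.18

I − A =
  [   0.80    -0.30    -0.45    -0.20]
  [  -0.15     0.85    -0.15     0.00]
  [  -0.25    -0.05     0.90     0.00]
  [   0.00    -0.40    -0.20     0.95]
Compute the cofactors C_ij = (−1)^(i+j)·(3×3 minor ij) of I−A; the adjugate is their transpose:
adj(I−A) = Cᵀ =
  [ 0.719625   0.351875   0.452125   0.151500]
  [ 0.163875   0.567125   0.184125   0.034500]
  [ 0.209000   0.129250   0.591250   0.044000]
  [ 0.113000   0.266000   0.202000   0.455250]
det(I−A) = Σ_j (I−A)_1j·C_1j = (0.80)(0.719625) + (-0.30)(0.163875) + (-0.45)(0.209000) + (-0.20)(0.113000) = 0.4098875
(I − A)⁻¹ = adj(I−A) / det(I−A) ≈
  [   1.7557     0.8585     1.1030     0.3696]
  [   0.3998     1.3836     0.4492     0.0842]
  [   0.5099     0.3153     1.4425     0.1073]
  [   0.2757     0.6490     0.4928     1.1107]
Δx = (I − A)⁻¹ Δd with Δd having +60 in the Sector 4 component and 0 elsewhere.
So Δx_1 = L_14 · (+60), where L_14 = adj(I−A)_14 / det(I−A) = 0.151500 / 0.4098875.
Δx_1 = 0.151500 × (+60) / 0.4098875 = 9.09 / 0.4098875 ≈ 22.18.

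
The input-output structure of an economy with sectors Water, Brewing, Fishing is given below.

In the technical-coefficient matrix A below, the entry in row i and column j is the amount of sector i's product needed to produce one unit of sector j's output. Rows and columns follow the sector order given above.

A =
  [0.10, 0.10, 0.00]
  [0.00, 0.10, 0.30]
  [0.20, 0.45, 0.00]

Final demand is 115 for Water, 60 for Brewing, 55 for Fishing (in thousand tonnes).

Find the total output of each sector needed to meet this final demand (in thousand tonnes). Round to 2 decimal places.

x_W = 140.11, x_B = 110.99, x_F = 132.97

I − A =
  [   0.90    -0.10     0.00]
  [   0.00     0.90    -0.30]
  [  -0.20    -0.45     1.00]
Cofactors of I−A, C_ij = (−1)^(i+j)·(minor ij) (rows/columns in the sector order above):
  C_11 = (0.90)(1.00) − (-0.30)(-0.45) = 0.7650
  C_12 = −[(0.00)(1.00) − (-0.30)(-0.20)] = 0.0600
  C_13 = (0.00)(-0.45) − (0.90)(-0.20) = 0.1800
  C_21 = −[(-0.10)(1.00) − (0.00)(-0.45)] = 0.1000
  C_22 = (0.90)(1.00) − (0.00)(-0.20) = 0.9000
  C_23 = −[(0.90)(-0.45) − (-0.10)(-0.20)] = 0.4250
  C_31 = (-0.10)(-0.30) − (0.00)(0.90) = 0.0300
  C_32 = −[(0.90)(-0.30) − (0.00)(0.00)] = 0.2700
  C_33 = (0.90)(0.90) − (-0.10)(0.00) = 0.8100
det(I−A) = Σ_j (I−A)_1j·C_1j = (0.90)(0.7650) + (-0.10)(0.0600) + (0.00)(0.1800) = 0.6825
adj(I−A) = Cᵀ =
  [ 0.7650   0.1000   0.0300]
  [ 0.0600   0.9000   0.2700]
  [ 0.1800   0.4250   0.8100]
(I − A)⁻¹ = adj(I−A) / det(I−A) ≈
  [   1.1209     0.1465     0.0440]
  [   0.0879     1.3187     0.3956]
  [   0.2637     0.6227     1.1868]
x = (I − A)⁻¹ d = adj(I−A)·d / det(I−A), with det(I−A) = 0.6825:
  x_W = (0.7650·115 + 0.1000·60 + 0.0300·55) / 0.6825 = 95.625 / 0.6825 ≈ 140.11
  x_B = (0.0600·115 + 0.9000·60 + 0.2700·55) / 0.6825 = 75.75 / 0.6825 ≈ 110.99
  x_F = (0.1800·115 + 0.4250·60 + 0.8100·55) / 0.6825 = 90.75 / 0.6825 ≈ 132.97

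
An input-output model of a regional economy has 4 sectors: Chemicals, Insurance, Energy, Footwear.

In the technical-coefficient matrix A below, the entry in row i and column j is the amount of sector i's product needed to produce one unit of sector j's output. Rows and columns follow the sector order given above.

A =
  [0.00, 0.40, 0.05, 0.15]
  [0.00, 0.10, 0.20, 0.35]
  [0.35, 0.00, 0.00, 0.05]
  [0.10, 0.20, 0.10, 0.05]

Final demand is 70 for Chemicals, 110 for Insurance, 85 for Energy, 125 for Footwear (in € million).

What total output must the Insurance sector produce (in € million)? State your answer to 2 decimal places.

x_I = 246.97

I − A =
  [   1.00    -0.40    -0.05    -0.15]
  [   0.00     0.90    -0.20    -0.35]
  [  -0.35     0.00     1.00    -0.05]
  [  -0.10    -0.20    -0.10     0.95]
Compute the cofactors C_ij = (−1)^(i+j)·(3×3 minor ij) of I−A; the adjugate is their transpose:
adj(I−A) = Cᵀ =
  [ 0.778500   0.408500   0.148750   0.281250]
  [ 0.114750   0.907875   0.223750   0.364375]
  [ 0.279250   0.155500   0.757500   0.141250]
  [ 0.135500   0.250500   0.142500   0.856250]
det(I−A) = Σ_j (I−A)_1j·C_1j = (1.00)(0.778500) + (-0.40)(0.114750) + (-0.05)(0.279250) + (-0.15)(0.135500) = 0.6983125
(I − A)⁻¹ = adj(I−A) / det(I−A) ≈
  [   1.1148     0.5850     0.2130     0.4028]
  [   0.1643     1.3001     0.3204     0.5218]
  [   0.3999     0.2227     1.0848     0.2023]
  [   0.1940     0.3587     0.2041     1.2262]
x = (I − A)⁻¹ d = adj(I−A)·d / det(I−A), with det(I−A) = 0.6983125:
  x_C = (0.778500·70 + 0.408500·110 + 0.148750·85 + 0.281250·125) / 0.6983125 = 147.23 / 0.6983125 ≈ 210.84
  x_I = (0.114750·70 + 0.907875·110 + 0.223750·85 + 0.364375·125) / 0.6983125 = 172.464375 / 0.6983125 ≈ 246.97
  x_E = (0.279250·70 + 0.155500·110 + 0.757500·85 + 0.141250·125) / 0.6983125 = 118.69625 / 0.6983125 ≈ 169.98
  x_F = (0.135500·70 + 0.250500·110 + 0.142500·85 + 0.856250·125) / 0.6983125 = 156.18375 / 0.6983125 ≈ 223.66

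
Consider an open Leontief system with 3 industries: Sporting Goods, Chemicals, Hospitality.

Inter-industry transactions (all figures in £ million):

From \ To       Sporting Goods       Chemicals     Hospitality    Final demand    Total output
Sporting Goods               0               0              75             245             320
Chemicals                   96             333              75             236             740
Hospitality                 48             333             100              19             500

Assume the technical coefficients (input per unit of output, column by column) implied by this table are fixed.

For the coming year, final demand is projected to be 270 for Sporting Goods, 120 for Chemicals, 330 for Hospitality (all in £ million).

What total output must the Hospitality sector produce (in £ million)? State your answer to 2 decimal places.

x_H = 865.69

Technical coefficients a_ij = z_ij / X_j:
  a_SS = 0/320 = 0.00, a_CS = 96/320 = 0.30, a_HS = 48/320 = 0.15
  a_SC = 0/740 = 0.00, a_CC = 333/740 = 0.45, a_HC = 333/740 = 0.45
  a_SH = 75/500 = 0.15, a_CH = 75/500 = 0.15, a_HH = 100/500 = 0.20
I − A =
  [   1.00     0.00    -0.15]
  [  -0.30     0.55    -0.15]
  [  -0.15    -0.45     0.80]
Cofactors of I−A, C_ij = (−1)^(i+j)·(minor ij) (rows/columns in the sector order above):
  C_11 = (0.55)(0.80) − (-0.15)(-0.45) = 0.3725
  C_12 = −[(-0.30)(0.80) − (-0.15)(-0.15)] = 0.2625
  C_13 = (-0.30)(-0.45) − (0.55)(-0.15) = 0.2175
  C_21 = −[(0.00)(0.80) − (-0.15)(-0.45)] = 0.0675
  C_22 = (1.00)(0.80) − (-0.15)(-0.15) = 0.7775
  C_23 = −[(1.00)(-0.45) − (0.00)(-0.15)] = 0.4500
  C_31 = (0.00)(-0.15) − (-0.15)(0.55) = 0.0825
  C_32 = −[(1.00)(-0.15) − (-0.15)(-0.30)] = 0.1950
  C_33 = (1.00)(0.55) − (0.00)(-0.30) = 0.5500
det(I−A) = Σ_j (I−A)_1j·C_1j = (1.00)(0.3725) + (0.00)(0.2625) + (-0.15)(0.2175) = 0.339875
adj(I−A) = Cᵀ =
  [ 0.3725   0.0675   0.0825]
  [ 0.2625   0.7775   0.1950]
  [ 0.2175   0.4500   0.5500]
(I − A)⁻¹ = adj(I−A) / det(I−A) ≈
  [   1.0960     0.1986     0.2427]
  [   0.7723     2.2876     0.5737]
  [   0.6399     1.3240     1.6182]
x = (I − A)⁻¹ d = adj(I−A)·d / det(I−A), with det(I−A) = 0.339875:
  x_S = (0.3725·270 + 0.0675·120 + 0.0825·330) / 0.339875 = 135.90 / 0.339875 ≈ 399.85
  x_C = (0.2625·270 + 0.7775·120 + 0.1950·330) / 0.339875 = 228.525 / 0.339875 ≈ 672.38
  x_H = (0.2175·270 + 0.4500·120 + 0.5500·330) / 0.339875 = 294.225 / 0.339875 ≈ 865.69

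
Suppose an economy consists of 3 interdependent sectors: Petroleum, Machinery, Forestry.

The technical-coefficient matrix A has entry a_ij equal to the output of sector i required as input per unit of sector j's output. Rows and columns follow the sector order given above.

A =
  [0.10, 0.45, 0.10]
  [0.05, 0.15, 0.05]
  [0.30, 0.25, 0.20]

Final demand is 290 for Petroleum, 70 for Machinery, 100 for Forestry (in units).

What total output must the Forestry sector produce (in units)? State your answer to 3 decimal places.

I − A =
  [   0.90    -0.45    -0.10]
  [  -0.05     0.85    -0.05]
  [  -0.30    -0.25     0.80]
Cofactors of I−A, C_ij = (−1)^(i+j)·(minor ij) (rows/columns in the sector order above):
  C_11 = (0.85)(0.80) − (-0.05)(-0.25) = 0.6675
  C_12 = −[(-0.05)(0.80) − (-0.05)(-0.30)] = 0.0550
  C_13 = (-0.05)(-0.25) − (0.85)(-0.30) = 0.2675
  C_21 = −[(-0.45)(0.80) − (-0.10)(-0.25)] = 0.3850
  C_22 = (0.90)(0.80) − (-0.10)(-0.30) = 0.6900
  C_23 = −[(0.90)(-0.25) − (-0.45)(-0.30)] = 0.3600
  C_31 = (-0.45)(-0.05) − (-0.10)(0.85) = 0.1075
  C_32 = −[(0.90)(-0.05) − (-0.10)(-0.05)] = 0.0500
  C_33 = (0.90)(0.85) − (-0.45)(-0.05) = 0.7425
det(I−A) = Σ_j (I−A)_1j·C_1j = (0.90)(0.6675) + (-0.45)(0.0550) + (-0.10)(0.2675) = 0.54925
adj(I−A) = Cᵀ =
  [ 0.6675   0.3850   0.1075]
  [ 0.0550   0.6900   0.0500]
  [ 0.2675   0.3600   0.7425]
(I − A)⁻¹ = adj(I−A) / det(I−A) ≈
  [   1.2153     0.7010     0.1957]
  [   0.1001     1.2563     0.0910]
  [   0.4870     0.6554     1.3518]
x = (I − A)⁻¹ d = adj(I−A)·d / det(I−A), with det(I−A) = 0.54925:
  x_P = (0.6675·290 + 0.3850·70 + 0.1075·100) / 0.54925 = 231.275 / 0.54925 ≈ 421.074
  x_M = (0.0550·290 + 0.6900·70 + 0.0500·100) / 0.54925 = 69.25 / 0.54925 ≈ 126.081
  x_F = (0.2675·290 + 0.3600·70 + 0.7425·100) / 0.54925 = 177.025 / 0.54925 ≈ 322.303

x_F = 322.303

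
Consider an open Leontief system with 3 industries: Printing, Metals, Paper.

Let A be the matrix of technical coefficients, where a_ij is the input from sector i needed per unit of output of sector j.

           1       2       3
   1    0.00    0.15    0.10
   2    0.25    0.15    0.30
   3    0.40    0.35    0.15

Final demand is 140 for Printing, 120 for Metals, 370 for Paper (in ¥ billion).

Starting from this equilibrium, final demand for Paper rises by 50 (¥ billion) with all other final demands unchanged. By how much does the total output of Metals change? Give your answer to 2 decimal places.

I − A =
  [   1.00    -0.15    -0.10]
  [  -0.25     0.85    -0.30]
  [  -0.40    -0.35     0.85]
Cofactors of I−A, C_ij = (−1)^(i+j)·(minor ij) (rows/columns in the sector order above):
  C_11 = (0.85)(0.85) − (-0.30)(-0.35) = 0.6175
  C_12 = −[(-0.25)(0.85) − (-0.30)(-0.40)] = 0.3325
  C_13 = (-0.25)(-0.35) − (0.85)(-0.40) = 0.4275
  C_21 = −[(-0.15)(0.85) − (-0.10)(-0.35)] = 0.1625
  C_22 = (1.00)(0.85) − (-0.10)(-0.40) = 0.8100
  C_23 = −[(1.00)(-0.35) − (-0.15)(-0.40)] = 0.4100
  C_31 = (-0.15)(-0.30) − (-0.10)(0.85) = 0.1300
  C_32 = −[(1.00)(-0.30) − (-0.10)(-0.25)] = 0.3250
  C_33 = (1.00)(0.85) − (-0.15)(-0.25) = 0.8125
det(I−A) = Σ_j (I−A)_1j·C_1j = (1.00)(0.6175) + (-0.15)(0.3325) + (-0.10)(0.4275) = 0.524875
adj(I−A) = Cᵀ =
  [ 0.6175   0.1625   0.1300]
  [ 0.3325   0.8100   0.3250]
  [ 0.4275   0.4100   0.8125]
(I − A)⁻¹ = adj(I−A) / det(I−A) ≈
  [   1.1765     0.3096     0.2477]
  [   0.6335     1.5432     0.6192]
  [   0.8145     0.7811     1.5480]
Δx = (I − A)⁻¹ Δd with Δd having +50 in the Paper component and 0 elsewhere.
So Δx_2 = L_23 · (+50), where L_23 = adj(I−A)_23 / det(I−A) = 0.3250 / 0.524875.
Δx_2 = 0.3250 × (+50) / 0.524875 = 16.25 / 0.524875 ≈ 30.96.

Δx_2 = 30.96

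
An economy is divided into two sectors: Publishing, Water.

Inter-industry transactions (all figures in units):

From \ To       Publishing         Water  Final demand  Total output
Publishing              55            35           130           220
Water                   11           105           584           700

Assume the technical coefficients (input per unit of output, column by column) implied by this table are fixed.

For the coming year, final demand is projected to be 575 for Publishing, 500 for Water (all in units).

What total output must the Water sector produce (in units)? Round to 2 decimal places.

x_W = 635.83

Technical coefficients a_ij = z_ij / X_j:
  a_PP = 55/220 = 0.25, a_WP = 11/220 = 0.05
  a_PW = 35/700 = 0.05, a_WW = 105/700 = 0.15
I − A =
  [   0.75    -0.05]
  [  -0.05     0.85]
det(I−A) = (0.75)(0.85) − (-0.05)(-0.05) = 0.6350
adj(I−A) = [[0.85, 0.05], [0.05, 0.75]]
(I − A)⁻¹ = adj(I−A) / det(I−A) ≈
  [   1.3386     0.0787]
  [   0.0787     1.1811]
x = (I − A)⁻¹ d = adj(I−A)·d / det(I−A), with det(I−A) = 0.6350:
  x_P = (0.85·575 + 0.05·500) / 0.6350 = 513.75 / 0.6350 ≈ 809.06
  x_W = (0.05·575 + 0.75·500) / 0.6350 = 403.75 / 0.6350 ≈ 635.83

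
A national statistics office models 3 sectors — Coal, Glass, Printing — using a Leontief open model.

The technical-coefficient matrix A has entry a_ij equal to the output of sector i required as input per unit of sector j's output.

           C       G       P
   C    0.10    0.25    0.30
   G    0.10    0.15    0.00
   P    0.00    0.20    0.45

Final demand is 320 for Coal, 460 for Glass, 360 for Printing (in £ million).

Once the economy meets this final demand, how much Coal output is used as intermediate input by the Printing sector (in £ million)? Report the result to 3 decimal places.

z_CP = 266.035

I − A =
  [   0.90    -0.25    -0.30]
  [  -0.10     0.85     0.00]
  [   0.00    -0.20     0.55]
Cofactors of I−A, C_ij = (−1)^(i+j)·(minor ij) (rows/columns in the sector order above):
  C_11 = (0.85)(0.55) − (0.00)(-0.20) = 0.4675
  C_12 = −[(-0.10)(0.55) − (0.00)(0.00)] = 0.0550
  C_13 = (-0.10)(-0.20) − (0.85)(0.00) = 0.0200
  C_21 = −[(-0.25)(0.55) − (-0.30)(-0.20)] = 0.1975
  C_22 = (0.90)(0.55) − (-0.30)(0.00) = 0.4950
  C_23 = −[(0.90)(-0.20) − (-0.25)(0.00)] = 0.1800
  C_31 = (-0.25)(0.00) − (-0.30)(0.85) = 0.2550
  C_32 = −[(0.90)(0.00) − (-0.30)(-0.10)] = 0.0300
  C_33 = (0.90)(0.85) − (-0.25)(-0.10) = 0.7400
det(I−A) = Σ_j (I−A)_1j·C_1j = (0.90)(0.4675) + (-0.25)(0.0550) + (-0.30)(0.0200) = 0.4010
adj(I−A) = Cᵀ =
  [ 0.4675   0.1975   0.2550]
  [ 0.0550   0.4950   0.0300]
  [ 0.0200   0.1800   0.7400]
(I − A)⁻¹ = adj(I−A) / det(I−A) ≈
  [   1.1658     0.4925     0.6359]
  [   0.1372     1.2344     0.0748]
  [   0.0499     0.4489     1.8454]
First solve x = (I − A)⁻¹ d = adj(I−A)·d / det(I−A); in particular x_P = (0.0200·320 + 0.1800·460 + 0.7400·360) / 0.4010 = 355.60 / 0.4010 ≈ 886.78304.
Intermediate flow from C to P: z_CP = a_CP · x_P = 0.30 × 355.60 / 0.4010 = 106.68 / 0.4010 ≈ 266.035.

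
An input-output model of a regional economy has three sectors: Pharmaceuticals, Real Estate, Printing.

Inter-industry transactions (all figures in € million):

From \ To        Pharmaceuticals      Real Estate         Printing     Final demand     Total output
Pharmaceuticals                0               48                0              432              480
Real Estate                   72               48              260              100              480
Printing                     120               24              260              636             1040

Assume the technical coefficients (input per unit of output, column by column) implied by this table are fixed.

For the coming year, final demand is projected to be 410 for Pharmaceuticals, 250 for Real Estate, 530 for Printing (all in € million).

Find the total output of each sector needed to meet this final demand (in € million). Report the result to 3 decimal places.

Technical coefficients a_ij = z_ij / X_j:
  a_11 = 0/480 = 0.00, a_21 = 72/480 = 0.15, a_31 = 120/480 = 0.25
  a_12 = 48/480 = 0.10, a_22 = 48/480 = 0.10, a_32 = 24/480 = 0.05
  a_13 = 0/1040 = 0.00, a_23 = 260/1040 = 0.25, a_33 = 260/1040 = 0.25
I − A =
  [   1.00    -0.10     0.00]
  [  -0.15     0.90    -0.25]
  [  -0.25    -0.05     0.75]
Cofactors of I−A, C_ij = (−1)^(i+j)·(minor ij) (rows/columns in the sector order above):
  C_11 = (0.90)(0.75) − (-0.25)(-0.05) = 0.6625
  C_12 = −[(-0.15)(0.75) − (-0.25)(-0.25)] = 0.1750
  C_13 = (-0.15)(-0.05) − (0.90)(-0.25) = 0.2325
  C_21 = −[(-0.10)(0.75) − (0.00)(-0.05)] = 0.0750
  C_22 = (1.00)(0.75) − (0.00)(-0.25) = 0.7500
  C_23 = −[(1.00)(-0.05) − (-0.10)(-0.25)] = 0.0750
  C_31 = (-0.10)(-0.25) − (0.00)(0.90) = 0.0250
  C_32 = −[(1.00)(-0.25) − (0.00)(-0.15)] = 0.2500
  C_33 = (1.00)(0.90) − (-0.10)(-0.15) = 0.8850
det(I−A) = Σ_j (I−A)_1j·C_1j = (1.00)(0.6625) + (-0.10)(0.1750) + (0.00)(0.2325) = 0.6450
adj(I−A) = Cᵀ =
  [ 0.6625   0.0750   0.0250]
  [ 0.1750   0.7500   0.2500]
  [ 0.2325   0.0750   0.8850]
(I − A)⁻¹ = adj(I−A) / det(I−A) ≈
  [   1.0271     0.1163     0.0388]
  [   0.2713     1.1628     0.3876]
  [   0.3605     0.1163     1.3721]
x = (I − A)⁻¹ d = adj(I−A)·d / det(I−A), with det(I−A) = 0.6450:
  x_1 = (0.6625·410 + 0.0750·250 + 0.0250·530) / 0.6450 = 303.625 / 0.6450 ≈ 470.736
  x_2 = (0.1750·410 + 0.7500·250 + 0.2500·530) / 0.6450 = 391.75 / 0.6450 ≈ 607.364
  x_3 = (0.2325·410 + 0.0750·250 + 0.8850·530) / 0.6450 = 583.125 / 0.6450 ≈ 904.070

x_1 = 470.736, x_2 = 607.364, x_3 = 904.070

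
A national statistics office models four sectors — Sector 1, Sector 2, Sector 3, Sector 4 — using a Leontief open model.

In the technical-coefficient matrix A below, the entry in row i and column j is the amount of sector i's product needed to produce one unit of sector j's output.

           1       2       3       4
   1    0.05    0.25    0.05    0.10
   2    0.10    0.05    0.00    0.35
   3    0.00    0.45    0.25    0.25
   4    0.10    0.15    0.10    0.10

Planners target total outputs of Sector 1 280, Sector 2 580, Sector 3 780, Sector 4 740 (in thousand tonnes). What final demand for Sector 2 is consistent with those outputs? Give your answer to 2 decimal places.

d_2 = 264.00

I − A =
  [   0.95    -0.25    -0.05    -0.10]
  [  -0.10     0.95     0.00    -0.35]
  [   0.00    -0.45     0.75    -0.25]
  [  -0.10    -0.15    -0.10     0.90]
d = (I − A) x:
  d_1 = (+0.95)·280 + (-0.25)·580 + (-0.05)·780 + (-0.10)·740 = 8.00
  d_2 = (-0.10)·280 + (+0.95)·580 + (+0.00)·780 + (-0.35)·740 = 264.00
  d_3 = (+0.00)·280 + (-0.45)·580 + (+0.75)·780 + (-0.25)·740 = 139.00
  d_4 = (-0.10)·280 + (-0.15)·580 + (-0.10)·780 + (+0.90)·740 = 473.00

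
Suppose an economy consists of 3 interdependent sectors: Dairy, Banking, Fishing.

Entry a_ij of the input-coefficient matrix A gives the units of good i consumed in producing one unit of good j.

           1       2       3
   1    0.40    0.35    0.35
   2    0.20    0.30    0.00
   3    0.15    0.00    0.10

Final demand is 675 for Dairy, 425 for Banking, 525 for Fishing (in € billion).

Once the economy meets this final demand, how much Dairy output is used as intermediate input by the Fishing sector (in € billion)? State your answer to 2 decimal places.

I − A =
  [   0.60    -0.35    -0.35]
  [  -0.20     0.70     0.00]
  [  -0.15     0.00     0.90]
Cofactors of I−A, C_ij = (−1)^(i+j)·(minor ij) (rows/columns in the sector order above):
  C_11 = (0.70)(0.90) − (0.00)(0.00) = 0.6300
  C_12 = −[(-0.20)(0.90) − (0.00)(-0.15)] = 0.1800
  C_13 = (-0.20)(0.00) − (0.70)(-0.15) = 0.1050
  C_21 = −[(-0.35)(0.90) − (-0.35)(0.00)] = 0.3150
  C_22 = (0.60)(0.90) − (-0.35)(-0.15) = 0.4875
  C_23 = −[(0.60)(0.00) − (-0.35)(-0.15)] = 0.0525
  C_31 = (-0.35)(0.00) − (-0.35)(0.70) = 0.2450
  C_32 = −[(0.60)(0.00) − (-0.35)(-0.20)] = 0.0700
  C_33 = (0.60)(0.70) − (-0.35)(-0.20) = 0.3500
det(I−A) = Σ_j (I−A)_1j·C_1j = (0.60)(0.6300) + (-0.35)(0.1800) + (-0.35)(0.1050) = 0.27825
adj(I−A) = Cᵀ =
  [ 0.6300   0.3150   0.2450]
  [ 0.1800   0.4875   0.0700]
  [ 0.1050   0.0525   0.3500]
(I − A)⁻¹ = adj(I−A) / det(I−A) ≈
  [   2.2642     1.1321     0.8805]
  [   0.6469     1.7520     0.2516]
  [   0.3774     0.1887     1.2579]
First solve x = (I − A)⁻¹ d = adj(I−A)·d / det(I−A); in particular x_3 = (0.1050·675 + 0.0525·425 + 0.3500·525) / 0.27825 = 276.9375 / 0.27825 ≈ 995.2830.
Intermediate flow from 1 to 3: z_13 = a_13 · x_3 = 0.35 × 276.9375 / 0.27825 = 96.928125 / 0.27825 ≈ 348.35.

z_13 = 348.35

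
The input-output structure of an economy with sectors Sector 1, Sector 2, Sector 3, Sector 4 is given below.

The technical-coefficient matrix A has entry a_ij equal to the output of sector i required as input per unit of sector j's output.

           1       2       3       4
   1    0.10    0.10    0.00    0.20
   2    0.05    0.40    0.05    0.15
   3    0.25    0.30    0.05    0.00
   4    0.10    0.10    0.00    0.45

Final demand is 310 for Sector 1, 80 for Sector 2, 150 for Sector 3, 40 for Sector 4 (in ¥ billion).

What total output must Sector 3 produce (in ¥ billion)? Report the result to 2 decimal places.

x_3 = 344.23

I − A =
  [   0.90    -0.10     0.00    -0.20]
  [  -0.05     0.60    -0.05    -0.15]
  [  -0.25    -0.30     0.95     0.00]
  [  -0.10    -0.10     0.00     0.55]
Compute the cofactors C_ij = (−1)^(i+j)·(3×3 minor ij) of I−A; the adjugate is their transpose:
adj(I−A) = Cᵀ =
  [ 0.29100   0.07125   0.00375   0.12525]
  [ 0.04725   0.45125   0.02375   0.14025]
  [ 0.09150   0.16125   0.26625   0.07725]
  [ 0.06150   0.09500   0.00500   0.49350]
det(I−A) = Σ_j (I−A)_1j·C_1j = (0.90)(0.29100) + (-0.10)(0.04725) + (0.00)(0.09150) + (-0.20)(0.06150) = 0.244875
(I − A)⁻¹ = adj(I−A) / det(I−A) ≈
  [   1.1884     0.2910     0.0153     0.5115]
  [   0.1930     1.8428     0.0970     0.5727]
  [   0.3737     0.6585     1.0873     0.3155]
  [   0.2511     0.3880     0.0204     2.0153]
x = (I − A)⁻¹ d = adj(I−A)·d / det(I−A), with det(I−A) = 0.244875:
  x_1 = (0.29100·310 + 0.07125·80 + 0.00375·150 + 0.12525·40) / 0.244875 = 101.4825 / 0.244875 ≈ 414.43
  x_2 = (0.04725·310 + 0.45125·80 + 0.02375·150 + 0.14025·40) / 0.244875 = 59.92 / 0.244875 ≈ 244.70
  x_3 = (0.09150·310 + 0.16125·80 + 0.26625·150 + 0.07725·40) / 0.244875 = 84.2925 / 0.244875 ≈ 344.23
  x_4 = (0.06150·310 + 0.09500·80 + 0.00500·150 + 0.49350·40) / 0.244875 = 47.155 / 0.244875 ≈ 192.57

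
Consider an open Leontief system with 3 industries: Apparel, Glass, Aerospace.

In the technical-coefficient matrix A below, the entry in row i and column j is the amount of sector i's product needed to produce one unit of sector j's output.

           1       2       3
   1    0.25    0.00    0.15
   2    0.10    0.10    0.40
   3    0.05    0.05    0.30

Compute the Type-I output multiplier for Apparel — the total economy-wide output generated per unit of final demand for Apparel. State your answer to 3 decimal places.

I − A =
  [   0.75     0.00    -0.15]
  [  -0.10     0.90    -0.40]
  [  -0.05    -0.05     0.70]
Cofactors of I−A, C_ij = (−1)^(i+j)·(minor ij) (rows/columns in the sector order above):
  C_11 = (0.90)(0.70) − (-0.40)(-0.05) = 0.6100
  C_12 = −[(-0.10)(0.70) − (-0.40)(-0.05)] = 0.0900
  C_13 = (-0.10)(-0.05) − (0.90)(-0.05) = 0.0500
  C_21 = −[(0.00)(0.70) − (-0.15)(-0.05)] = 0.0075
  C_22 = (0.75)(0.70) − (-0.15)(-0.05) = 0.5175
  C_23 = −[(0.75)(-0.05) − (0.00)(-0.05)] = 0.0375
  C_31 = (0.00)(-0.40) − (-0.15)(0.90) = 0.1350
  C_32 = −[(0.75)(-0.40) − (-0.15)(-0.10)] = 0.3150
  C_33 = (0.75)(0.90) − (0.00)(-0.10) = 0.6750
det(I−A) = Σ_j (I−A)_1j·C_1j = (0.75)(0.6100) + (0.00)(0.0900) + (-0.15)(0.0500) = 0.4500
adj(I−A) = Cᵀ =
  [ 0.6100   0.0075   0.1350]
  [ 0.0900   0.5175   0.3150]
  [ 0.0500   0.0375   0.6750]
(I − A)⁻¹ = adj(I−A) / det(I−A) ≈
  [   1.3556     0.0167     0.3000]
  [   0.2000     1.1500     0.7000]
  [   0.1111     0.0833     1.5000]
The output multiplier for sector j is the column-j sum of the Leontief inverse (I − A)⁻¹ = adj(I−A) / det(I−A).
Column 1 of adj(I−A): (0.6100, 0.0900, 0.0500); det(I−A) = 0.4500.
m_1 = (0.6100 + 0.0900 + 0.0500) / 0.4500 = 0.75 / 0.4500 ≈ 1.667.

m_1 = 1.667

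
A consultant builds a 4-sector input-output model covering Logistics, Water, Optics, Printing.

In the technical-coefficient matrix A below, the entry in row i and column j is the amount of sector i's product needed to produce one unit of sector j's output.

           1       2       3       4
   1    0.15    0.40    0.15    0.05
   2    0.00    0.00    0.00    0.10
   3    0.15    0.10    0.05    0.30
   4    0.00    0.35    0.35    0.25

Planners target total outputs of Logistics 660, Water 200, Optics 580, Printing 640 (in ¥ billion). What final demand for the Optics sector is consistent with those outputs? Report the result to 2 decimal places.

d_3 = 240.00

I − A =
  [   0.85    -0.40    -0.15    -0.05]
  [   0.00     1.00     0.00    -0.10]
  [  -0.15    -0.10     0.95    -0.30]
  [   0.00    -0.35    -0.35     0.75]
d = (I − A) x:
  d_1 = (+0.85)·660 + (-0.40)·200 + (-0.15)·580 + (-0.05)·640 = 362.00
  d_2 = (+0.00)·660 + (+1.00)·200 + (+0.00)·580 + (-0.10)·640 = 136.00
  d_3 = (-0.15)·660 + (-0.10)·200 + (+0.95)·580 + (-0.30)·640 = 240.00
  d_4 = (+0.00)·660 + (-0.35)·200 + (-0.35)·580 + (+0.75)·640 = 207.00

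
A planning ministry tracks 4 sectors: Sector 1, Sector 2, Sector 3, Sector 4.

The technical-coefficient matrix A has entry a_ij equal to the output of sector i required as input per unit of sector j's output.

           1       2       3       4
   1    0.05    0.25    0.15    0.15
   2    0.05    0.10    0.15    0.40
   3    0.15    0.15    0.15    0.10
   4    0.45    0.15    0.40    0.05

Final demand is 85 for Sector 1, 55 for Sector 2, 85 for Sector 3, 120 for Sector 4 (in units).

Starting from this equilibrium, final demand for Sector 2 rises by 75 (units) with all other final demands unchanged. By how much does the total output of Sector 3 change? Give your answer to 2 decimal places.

Δx_3 = 34.52

I − A =
  [   0.95    -0.25    -0.15    -0.15]
  [  -0.05     0.90    -0.15    -0.40]
  [  -0.15    -0.15     0.85    -0.10]
  [  -0.45    -0.15    -0.40     0.95]
Compute the cofactors C_ij = (−1)^(i+j)·(3×3 minor ij) of I−A; the adjugate is their transpose:
adj(I−A) = Cᵀ =
  [ 0.592125   0.243625   0.252250   0.222625]
  [ 0.243500   0.634625   0.314375   0.338750]
  [ 0.194625   0.189750   0.636500   0.177625]
  [ 0.400875   0.295500   0.437125   0.667750]
det(I−A) = Σ_j (I−A)_1j·C_1j = (0.95)(0.592125) + (-0.25)(0.243500) + (-0.15)(0.194625) + (-0.15)(0.400875) = 0.41231875
(I − A)⁻¹ = adj(I−A) / det(I−A) ≈
  [   1.4361     0.5909     0.6118     0.5399]
  [   0.5906     1.5392     0.7625     0.8216]
  [   0.4720     0.4602     1.5437     0.4308]
  [   0.9722     0.7167     1.0602     1.6195]
Δx = (I − A)⁻¹ Δd with Δd having +75 in the Sector 2 component and 0 elsewhere.
So Δx_3 = L_32 · (+75), where L_32 = adj(I−A)_32 / det(I−A) = 0.189750 / 0.41231875.
Δx_3 = 0.189750 × (+75) / 0.41231875 = 14.23125 / 0.41231875 ≈ 34.52.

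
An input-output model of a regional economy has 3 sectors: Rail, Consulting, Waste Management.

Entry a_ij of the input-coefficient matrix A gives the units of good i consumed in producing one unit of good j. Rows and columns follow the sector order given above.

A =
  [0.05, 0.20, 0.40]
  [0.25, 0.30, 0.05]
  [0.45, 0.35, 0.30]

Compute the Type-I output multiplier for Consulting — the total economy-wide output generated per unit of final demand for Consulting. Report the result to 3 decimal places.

I − A =
  [   0.95    -0.20    -0.40]
  [  -0.25     0.70    -0.05]
  [  -0.45    -0.35     0.70]
Cofactors of I−A, C_ij = (−1)^(i+j)·(minor ij) (rows/columns in the sector order above):
  C_11 = (0.70)(0.70) − (-0.05)(-0.35) = 0.4725
  C_12 = −[(-0.25)(0.70) − (-0.05)(-0.45)] = 0.1975
  C_13 = (-0.25)(-0.35) − (0.70)(-0.45) = 0.4025
  C_21 = −[(-0.20)(0.70) − (-0.40)(-0.35)] = 0.2800
  C_22 = (0.95)(0.70) − (-0.40)(-0.45) = 0.4850
  C_23 = −[(0.95)(-0.35) − (-0.20)(-0.45)] = 0.4225
  C_31 = (-0.20)(-0.05) − (-0.40)(0.70) = 0.2900
  C_32 = −[(0.95)(-0.05) − (-0.40)(-0.25)] = 0.1475
  C_33 = (0.95)(0.70) − (-0.20)(-0.25) = 0.6150
det(I−A) = Σ_j (I−A)_1j·C_1j = (0.95)(0.4725) + (-0.20)(0.1975) + (-0.40)(0.4025) = 0.248375
adj(I−A) = Cᵀ =
  [ 0.4725   0.2800   0.2900]
  [ 0.1975   0.4850   0.1475]
  [ 0.4025   0.4225   0.6150]
(I − A)⁻¹ = adj(I−A) / det(I−A) ≈
  [   1.9024     1.1273     1.1676]
  [   0.7952     1.9527     0.5939]
  [   1.6205     1.7011     2.4761]
The output multiplier for sector j is the column-j sum of the Leontief inverse (I − A)⁻¹ = adj(I−A) / det(I−A).
Column 2 of adj(I−A): (0.2800, 0.4850, 0.4225); det(I−A) = 0.248375.
m_2 = (0.2800 + 0.4850 + 0.4225) / 0.248375 = 1.1875 / 0.248375 ≈ 4.781.

m_2 = 4.781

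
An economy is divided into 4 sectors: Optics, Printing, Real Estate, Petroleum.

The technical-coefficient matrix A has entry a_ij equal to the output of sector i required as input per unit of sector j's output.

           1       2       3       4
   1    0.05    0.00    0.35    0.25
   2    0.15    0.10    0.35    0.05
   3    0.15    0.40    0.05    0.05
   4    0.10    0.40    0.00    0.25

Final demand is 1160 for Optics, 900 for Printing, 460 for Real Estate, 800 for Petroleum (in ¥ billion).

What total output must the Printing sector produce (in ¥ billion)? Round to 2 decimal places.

I − A =
  [   0.95     0.00    -0.35    -0.25]
  [  -0.15     0.90    -0.35    -0.05]
  [  -0.15    -0.40     0.95    -0.05]
  [  -0.10    -0.40     0.00     0.75]
Compute the cofactors C_ij = (−1)^(i+j)·(3×3 minor ij) of I−A; the adjugate is their transpose:
adj(I−A) = Cᵀ =
  [ 0.51025   0.20700   0.26425   0.20150]
  [ 0.15275   0.61200   0.28175   0.11050]
  [ 0.15275   0.30900   0.58475   0.11050]
  [ 0.14950   0.35400   0.18550   0.61100]
det(I−A) = Σ_j (I−A)_1j·C_1j = (0.95)(0.51025) + (0.00)(0.15275) + (-0.35)(0.15275) + (-0.25)(0.14950) = 0.3939
(I − A)⁻¹ = adj(I−A) / det(I−A) ≈
  [   1.2954     0.5255     0.6709     0.5116]
  [   0.3878     1.5537     0.7153     0.2805]
  [   0.3878     0.7845     1.4845     0.2805]
  [   0.3795     0.8987     0.4709     1.5512]
x = (I − A)⁻¹ d = adj(I−A)·d / det(I−A), with det(I−A) = 0.3939:
  x_1 = (0.51025·1160 + 0.20700·900 + 0.26425·460 + 0.20150·800) / 0.3939 = 1060.945 / 0.3939 ≈ 2693.44
  x_2 = (0.15275·1160 + 0.61200·900 + 0.28175·460 + 0.11050·800) / 0.3939 = 945.995 / 0.3939 ≈ 2401.61
  x_3 = (0.15275·1160 + 0.30900·900 + 0.58475·460 + 0.11050·800) / 0.3939 = 812.675 / 0.3939 ≈ 2063.15
  x_4 = (0.14950·1160 + 0.35400·900 + 0.18550·460 + 0.61100·800) / 0.3939 = 1066.15 / 0.3939 ≈ 2706.65

x_2 = 2401.61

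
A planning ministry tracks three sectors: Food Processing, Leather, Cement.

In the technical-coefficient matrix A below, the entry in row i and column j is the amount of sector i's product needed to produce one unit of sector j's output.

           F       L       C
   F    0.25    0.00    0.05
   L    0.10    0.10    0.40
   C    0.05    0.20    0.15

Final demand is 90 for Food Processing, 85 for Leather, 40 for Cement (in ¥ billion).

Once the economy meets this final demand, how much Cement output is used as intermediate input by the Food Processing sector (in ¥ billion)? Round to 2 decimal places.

z_CF = 6.30

I − A =
  [   0.75     0.00    -0.05]
  [  -0.10     0.90    -0.40]
  [  -0.05    -0.20     0.85]
Cofactors of I−A, C_ij = (−1)^(i+j)·(minor ij) (rows/columns in the sector order above):
  C_11 = (0.90)(0.85) − (-0.40)(-0.20) = 0.6850
  C_12 = −[(-0.10)(0.85) − (-0.40)(-0.05)] = 0.1050
  C_13 = (-0.10)(-0.20) − (0.90)(-0.05) = 0.0650
  C_21 = −[(0.00)(0.85) − (-0.05)(-0.20)] = 0.0100
  C_22 = (0.75)(0.85) − (-0.05)(-0.05) = 0.6350
  C_23 = −[(0.75)(-0.20) − (0.00)(-0.05)] = 0.1500
  C_31 = (0.00)(-0.40) − (-0.05)(0.90) = 0.0450
  C_32 = −[(0.75)(-0.40) − (-0.05)(-0.10)] = 0.3050
  C_33 = (0.75)(0.90) − (0.00)(-0.10) = 0.6750
det(I−A) = Σ_j (I−A)_1j·C_1j = (0.75)(0.6850) + (0.00)(0.1050) + (-0.05)(0.0650) = 0.5105
adj(I−A) = Cᵀ =
  [ 0.6850   0.0100   0.0450]
  [ 0.1050   0.6350   0.3050]
  [ 0.0650   0.1500   0.6750]
(I − A)⁻¹ = adj(I−A) / det(I−A) ≈
  [   1.3418     0.0196     0.0881]
  [   0.2057     1.2439     0.5975]
  [   0.1273     0.2938     1.3222]
First solve x = (I − A)⁻¹ d = adj(I−A)·d / det(I−A); in particular x_F = (0.6850·90 + 0.0100·85 + 0.0450·40) / 0.5105 = 64.30 / 0.5105 ≈ 125.9549.
Intermediate flow from C to F: z_CF = a_CF · x_F = 0.05 × 64.30 / 0.5105 = 3.215 / 0.5105 ≈ 6.30.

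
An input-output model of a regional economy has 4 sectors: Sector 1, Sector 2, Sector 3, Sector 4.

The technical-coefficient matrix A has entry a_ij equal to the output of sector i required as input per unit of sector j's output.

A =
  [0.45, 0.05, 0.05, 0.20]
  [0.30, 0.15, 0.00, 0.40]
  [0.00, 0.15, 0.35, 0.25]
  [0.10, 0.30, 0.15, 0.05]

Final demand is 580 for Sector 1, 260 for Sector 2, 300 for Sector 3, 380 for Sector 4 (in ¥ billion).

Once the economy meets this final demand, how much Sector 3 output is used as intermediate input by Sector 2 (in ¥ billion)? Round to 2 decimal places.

z_32 = 230.23

I − A =
  [   0.55    -0.05    -0.05    -0.20]
  [  -0.30     0.85     0.00    -0.40]
  [   0.00    -0.15     0.65    -0.25]
  [  -0.10    -0.30    -0.15     0.95]
Compute the cofactors C_ij = (−1)^(i+j)·(3×3 minor ij) of I−A; the adjugate is their transpose:
adj(I−A) = Cᵀ =
  [ 0.406000   0.083375   0.062875   0.137125]
  [ 0.200000   0.304750   0.058250   0.185750]
  [ 0.092500   0.117875   0.326875   0.155125]
  [ 0.120500   0.123625   0.076625   0.291875]
det(I−A) = Σ_j (I−A)_1j·C_1j = (0.55)(0.406000) + (-0.05)(0.200000) + (-0.05)(0.092500) + (-0.20)(0.120500) = 0.184575
(I − A)⁻¹ = adj(I−A) / det(I−A) ≈
  [   2.1996     0.4517     0.3406     0.7429]
  [   1.0836     1.6511     0.3156     1.0064]
  [   0.5012     0.6386     1.7710     0.8404]
  [   0.6529     0.6698     0.4151     1.5813]
First solve x = (I − A)⁻¹ d = adj(I−A)·d / det(I−A); in particular x_2 = (0.200000·580 + 0.304750·260 + 0.058250·300 + 0.185750·380) / 0.184575 = 283.295 / 0.184575 ≈ 1534.8503.
Intermediate flow from 3 to 2: z_32 = a_32 · x_2 = 0.15 × 283.295 / 0.184575 = 42.49425 / 0.184575 ≈ 230.23.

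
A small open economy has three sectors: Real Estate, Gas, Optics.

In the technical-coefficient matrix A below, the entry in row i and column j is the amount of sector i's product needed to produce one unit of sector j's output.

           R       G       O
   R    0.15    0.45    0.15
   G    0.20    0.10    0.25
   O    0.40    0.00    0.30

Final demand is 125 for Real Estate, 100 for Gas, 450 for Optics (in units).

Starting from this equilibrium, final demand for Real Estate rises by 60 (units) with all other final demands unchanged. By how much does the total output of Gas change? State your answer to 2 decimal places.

I − A =
  [   0.85    -0.45    -0.15]
  [  -0.20     0.90    -0.25]
  [  -0.40     0.00     0.70]
Cofactors of I−A, C_ij = (−1)^(i+j)·(minor ij) (rows/columns in the sector order above):
  C_11 = (0.90)(0.70) − (-0.25)(0.00) = 0.6300
  C_12 = −[(-0.20)(0.70) − (-0.25)(-0.40)] = 0.2400
  C_13 = (-0.20)(0.00) − (0.90)(-0.40) = 0.3600
  C_21 = −[(-0.45)(0.70) − (-0.15)(0.00)] = 0.3150
  C_22 = (0.85)(0.70) − (-0.15)(-0.40) = 0.5350
  C_23 = −[(0.85)(0.00) − (-0.45)(-0.40)] = 0.1800
  C_31 = (-0.45)(-0.25) − (-0.15)(0.90) = 0.2475
  C_32 = −[(0.85)(-0.25) − (-0.15)(-0.20)] = 0.2425
  C_33 = (0.85)(0.90) − (-0.45)(-0.20) = 0.6750
det(I−A) = Σ_j (I−A)_1j·C_1j = (0.85)(0.6300) + (-0.45)(0.2400) + (-0.15)(0.3600) = 0.3735
adj(I−A) = Cᵀ =
  [ 0.6300   0.3150   0.2475]
  [ 0.2400   0.5350   0.2425]
  [ 0.3600   0.1800   0.6750]
(I − A)⁻¹ = adj(I−A) / det(I−A) ≈
  [   1.6867     0.8434     0.6627]
  [   0.6426     1.4324     0.6493]
  [   0.9639     0.4819     1.8072]
Δx = (I − A)⁻¹ Δd with Δd having +60 in the Real Estate component and 0 elsewhere.
So Δx_G = L_GR · (+60), where L_GR = adj(I−A)_GR / det(I−A) = 0.2400 / 0.3735.
Δx_G = 0.2400 × (+60) / 0.3735 = 14.40 / 0.3735 ≈ 38.55.

Δx_G = 38.55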